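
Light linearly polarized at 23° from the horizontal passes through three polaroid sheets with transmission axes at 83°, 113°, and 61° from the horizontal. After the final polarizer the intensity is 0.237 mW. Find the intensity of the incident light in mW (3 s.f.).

I₀ ≈ 3.33 mW

I₁ = I₀ cos²(83° − 23°) = I₀ cos²(60°) = 0.25 I₀.
I₂ = I₁ cos²(113° − 83°) = 0.25 I₀ · cos²(30°) = 0.1875 I₀.
I₃ = I₂ cos²(61° − 113°) = 0.1875 I₀ · cos²(52°) = 0.07107 I₀.
So 0.237 mW = 0.07107 I₀, giving I₀ = 0.237/0.07107 = 3.335 mW.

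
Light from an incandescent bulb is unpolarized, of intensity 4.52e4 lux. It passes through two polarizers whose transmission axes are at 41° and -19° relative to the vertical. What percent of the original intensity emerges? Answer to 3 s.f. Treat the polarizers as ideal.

Unpolarized light through the first polarizer → I₁ = 4.52e4 lux/2 = 2.26e+04 lux, polarized at 41°.
I₂ = I₁ · cos²(60°) = 2.26e+04 · 0.25 = 5650 lux.
That is 12.5% of the incident intensity.

≈ 12.5%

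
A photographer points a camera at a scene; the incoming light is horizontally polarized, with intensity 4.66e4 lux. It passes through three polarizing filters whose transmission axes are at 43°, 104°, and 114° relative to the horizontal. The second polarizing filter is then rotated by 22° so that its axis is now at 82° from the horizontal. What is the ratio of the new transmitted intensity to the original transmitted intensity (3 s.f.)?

I_new/I_old ≈ 1.91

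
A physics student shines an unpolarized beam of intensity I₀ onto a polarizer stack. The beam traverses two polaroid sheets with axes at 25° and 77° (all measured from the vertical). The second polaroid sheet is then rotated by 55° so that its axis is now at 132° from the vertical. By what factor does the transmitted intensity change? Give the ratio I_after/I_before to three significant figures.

Before rotation:
Unpolarized light through the first polarizer → I₁ = ½ I₀, now polarized at 25°.
I₂ = I₁ cos²(77° − 25°) = 0.5 I₀ · cos²(52°) = 0.1895 I₀.
After rotation:
Unpolarized light through the first polarizer → I₁ = ½ I₀, now polarized at 25°.
Angle between axes 1 and 2: 73°. I₂ = 0.5 I₀ · cos²(73°) = 0.04274 I₀.
Ratio = 0.04274 / 0.1895 = 0.2255.

I_new/I_old ≈ 0.226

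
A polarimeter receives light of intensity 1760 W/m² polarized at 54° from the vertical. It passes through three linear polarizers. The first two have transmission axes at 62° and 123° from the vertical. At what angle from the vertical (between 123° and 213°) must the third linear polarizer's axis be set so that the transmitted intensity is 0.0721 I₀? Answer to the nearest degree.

θ ≈ 179°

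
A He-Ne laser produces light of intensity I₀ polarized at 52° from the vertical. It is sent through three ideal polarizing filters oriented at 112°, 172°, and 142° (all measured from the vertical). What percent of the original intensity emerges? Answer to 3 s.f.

By Malus's law, I₁ = I₀ cos²(112° − 52°) = I₀ cos²(60°) = 0.25 I₀.
I₂ = I₁ cos²(172° − 112°) = 0.25 I₀ · cos²(60°) = 0.0625 I₀.
I₃ = I₂ cos²(142° − 172°) = 0.0625 I₀ · cos²(30°) = 0.04688 I₀.
That is 4.688% of the incident intensity.

≈ 4.69%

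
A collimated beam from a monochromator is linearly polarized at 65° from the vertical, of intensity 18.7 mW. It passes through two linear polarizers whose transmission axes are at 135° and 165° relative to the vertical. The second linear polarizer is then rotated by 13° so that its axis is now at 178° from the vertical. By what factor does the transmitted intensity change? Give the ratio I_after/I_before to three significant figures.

I_new/I_old ≈ 0.713

Before rotation:
I₁ = I₀ cos²(135° − 65°) = I₀ cos²(70°) = 0.117 I₀.
I₂ = I₁ cos²(165° − 135°) = 0.117 I₀ · cos²(30°) = 0.08773 I₀.
After rotation:
I₁ = I₀ cos²(135° − 65°) = I₀ cos²(70°) = 0.117 I₀.
I₂ = I₁ cos²(178° − 135°) = 0.117 I₀ · cos²(43°) = 0.06257 I₀.
Ratio = 0.06257 / 0.08773 = 0.7132.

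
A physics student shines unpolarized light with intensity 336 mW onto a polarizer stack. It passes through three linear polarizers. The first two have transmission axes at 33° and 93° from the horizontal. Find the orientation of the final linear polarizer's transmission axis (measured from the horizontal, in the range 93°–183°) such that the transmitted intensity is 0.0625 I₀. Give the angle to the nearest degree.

θ ≈ 138°

Unpolarized light through the first polarizer → I₁ = ½ I₀, now polarized at 33°.
I₂ = I₁ cos²(93° − 33°) = 0.5 I₀ · cos²(60°) = 0.125 I₀.
Need I₃/I₀ = 0.0625, so cos²(θ − 93°) = 0.0625 / 0.125 = 0.5.
θ − 93° = arccos(√0.5) = 45.0°, giving θ ≈ 93 + 45.0 = 138.0°.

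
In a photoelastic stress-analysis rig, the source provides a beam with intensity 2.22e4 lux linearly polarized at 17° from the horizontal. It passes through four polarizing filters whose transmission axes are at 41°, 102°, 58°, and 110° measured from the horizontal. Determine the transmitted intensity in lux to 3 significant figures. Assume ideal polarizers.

I ≈ 854 lux

By Malus's law, I₁ = 2.22e4 lux · cos²(24°) = 1.853e+04 lux.
I₂ = I₁ · cos²(61°) = 1.853e+04 · 0.235 = 4355 lux.
I₃ = I₂ · cos²(44°) = 4355 · 0.5174 = 2253 lux.
I₄ = I₃ · cos²(52°) = 2253 · 0.379 = 854.1 lux.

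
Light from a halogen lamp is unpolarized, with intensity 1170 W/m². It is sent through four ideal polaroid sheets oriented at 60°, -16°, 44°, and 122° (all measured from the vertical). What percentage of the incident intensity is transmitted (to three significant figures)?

Unpolarized light through the first polarizer → I₁ = 1170 W/m²/2 = 585 W/m², polarized at 60°.
I₂ = I₁ · cos²(76°) = 585 · 0.05853 = 34.24 W/m².
I₃ = I₂ · cos²(60°) = 34.24 · 0.25 = 8.559 W/m².
I₄ = I₃ · cos²(78°) = 8.559 · 0.04323 = 0.37 W/m².
That is 0.03162% of the incident intensity.

≈ 0.0316%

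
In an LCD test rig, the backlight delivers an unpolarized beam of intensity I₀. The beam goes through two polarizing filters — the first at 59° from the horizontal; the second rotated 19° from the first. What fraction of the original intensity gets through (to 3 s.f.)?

≈ 0.447 I₀

Unpolarized light through the first polarizer → I₁ = ½ I₀, now polarized at 59°.
I₂ = I₁ cos²(19°) = 0.5 · 0.894 I₀ = 0.447 I₀.
Transmitted fraction = 0.447.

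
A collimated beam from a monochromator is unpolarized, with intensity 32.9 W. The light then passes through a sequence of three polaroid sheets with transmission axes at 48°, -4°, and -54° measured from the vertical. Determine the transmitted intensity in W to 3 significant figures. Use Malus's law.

I ≈ 2.58 W

Unpolarized light through the first polarizer → I₁ = 32.9 W/2 = 16.45 W, polarized at 48°.
I₂ = I₁ · cos²(52°) = 16.45 · 0.379 = 6.235 W.
I₃ = I₂ · cos²(50°) = 6.235 · 0.4132 = 2.576 W.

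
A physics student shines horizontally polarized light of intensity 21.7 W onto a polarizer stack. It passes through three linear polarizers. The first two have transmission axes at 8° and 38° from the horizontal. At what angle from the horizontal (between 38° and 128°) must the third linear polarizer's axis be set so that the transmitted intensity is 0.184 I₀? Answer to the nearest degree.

θ ≈ 98°

By Malus's law, I₁ = I₀ cos²(8° − 0°) = I₀ cos²(8°) = 0.9806 I₀.
I₂ = I₁ cos²(38° − 8°) = 0.9806 I₀ · cos²(30°) = 0.7355 I₀.
Need I₃/I₀ = 0.184, so cos²(θ − 38°) = 0.184 / 0.7355 = 0.2502.
θ − 38° = arccos(√0.2502) = 60.0°, giving θ ≈ 38 + 60.0 = 98.0°.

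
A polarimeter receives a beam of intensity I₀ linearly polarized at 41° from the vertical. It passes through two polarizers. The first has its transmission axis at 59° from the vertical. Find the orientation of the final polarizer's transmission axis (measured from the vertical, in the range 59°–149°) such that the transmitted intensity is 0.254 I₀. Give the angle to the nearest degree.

I₁ = I₀ cos²(59° − 41°) = I₀ cos²(18°) = 0.9045 I₀.
Need I₂/I₀ = 0.254, so cos²(θ − 59°) = 0.254 / 0.9045 = 0.2808.
θ − 59° = arccos(√0.2808) = 58.0°, giving θ ≈ 59 + 58.0 = 117.0°.

θ ≈ 117°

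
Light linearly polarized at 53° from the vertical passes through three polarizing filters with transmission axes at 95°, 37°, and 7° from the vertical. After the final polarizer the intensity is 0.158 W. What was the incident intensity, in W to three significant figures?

I₁ = I₀ cos²(95° − 53°) = I₀ cos²(42°) = 0.5523 I₀.
I₂ = I₁ cos²(37° − 95°) = 0.5523 I₀ · cos²(58°) = 0.1551 I₀.
I₃ = I₂ cos²(7° − 37°) = 0.1551 I₀ · cos²(30°) = 0.1163 I₀.
So 0.158 W = 0.1163 I₀, giving I₀ = 0.158/0.1163 = 1.358 W.

I₀ ≈ 1.36 W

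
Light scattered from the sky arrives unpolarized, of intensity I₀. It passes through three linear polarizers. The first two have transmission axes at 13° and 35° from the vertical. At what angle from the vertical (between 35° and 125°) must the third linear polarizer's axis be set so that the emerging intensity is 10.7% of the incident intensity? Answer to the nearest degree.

Unpolarized light through the first polarizer → I₁ = ½ I₀, now polarized at 13°.
I₂ = I₁ cos²(35° − 13°) = 0.5 I₀ · cos²(22°) = 0.4298 I₀.
Need I₃/I₀ = 0.107, so cos²(θ − 35°) = 0.107 / 0.4298 = 0.2489.
θ − 35° = arccos(√0.2489) = 60.1°, giving θ ≈ 35 + 60.1 = 95.1°.

θ ≈ 95°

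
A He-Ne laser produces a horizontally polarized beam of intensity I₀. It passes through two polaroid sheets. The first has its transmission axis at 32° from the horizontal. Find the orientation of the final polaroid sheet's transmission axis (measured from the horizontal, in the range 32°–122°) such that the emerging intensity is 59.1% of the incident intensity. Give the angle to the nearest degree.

I₁ = I₀ cos²(32° − 0°) = I₀ cos²(32°) = 0.7192 I₀.
Need I₂/I₀ = 0.591, so cos²(θ − 32°) = 0.591 / 0.7192 = 0.8218.
θ − 32° = arccos(√0.8218) = 25.0°, giving θ ≈ 32 + 25.0 = 57.0°.

θ ≈ 57°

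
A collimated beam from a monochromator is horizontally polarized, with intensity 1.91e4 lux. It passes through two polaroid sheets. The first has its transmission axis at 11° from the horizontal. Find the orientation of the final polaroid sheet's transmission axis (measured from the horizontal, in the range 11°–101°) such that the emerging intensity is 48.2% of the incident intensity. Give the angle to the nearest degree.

θ ≈ 56°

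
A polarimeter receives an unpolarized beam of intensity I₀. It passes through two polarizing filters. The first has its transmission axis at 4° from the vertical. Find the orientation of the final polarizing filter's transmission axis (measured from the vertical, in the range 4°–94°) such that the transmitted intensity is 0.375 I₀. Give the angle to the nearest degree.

θ ≈ 34°

Unpolarized light through the first polarizer → I₁ = ½ I₀, now polarized at 4°.
Need I₂/I₀ = 0.375, so cos²(θ − 4°) = 0.375 / 0.5 = 0.75.
θ − 4° = arccos(√0.75) = 30.0°, giving θ ≈ 4 + 30.0 = 34.0°.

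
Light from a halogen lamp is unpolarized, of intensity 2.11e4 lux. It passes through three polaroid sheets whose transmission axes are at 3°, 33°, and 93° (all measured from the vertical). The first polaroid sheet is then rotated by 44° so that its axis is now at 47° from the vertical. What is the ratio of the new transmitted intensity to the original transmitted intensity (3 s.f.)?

Before rotation:
Unpolarized light through the first polarizer → I₁ = ½ I₀, now polarized at 3°.
I₂ = I₁ cos²(33° − 3°) = 0.5 I₀ · cos²(30°) = 0.375 I₀.
I₃ = I₂ cos²(93° − 33°) = 0.375 I₀ · cos²(60°) = 0.09375 I₀.
After rotation:
Unpolarized light through the first polarizer → I₁ = ½ I₀, now polarized at 47°.
I₂ = I₁ cos²(33° − 47°) = 0.5 I₀ · cos²(14°) = 0.4707 I₀.
I₃ = I₂ cos²(93° − 33°) = 0.4707 I₀ · cos²(60°) = 0.1177 I₀.
Ratio = 0.1177 / 0.09375 = 1.255.

I_new/I_old ≈ 1.26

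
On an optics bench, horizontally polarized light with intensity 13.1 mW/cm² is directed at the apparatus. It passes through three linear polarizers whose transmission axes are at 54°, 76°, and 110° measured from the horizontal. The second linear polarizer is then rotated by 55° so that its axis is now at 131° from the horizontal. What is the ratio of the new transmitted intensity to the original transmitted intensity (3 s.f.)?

I_new/I_old ≈ 0.0746

Before rotation:
By Malus's law, I₁ = I₀ cos²(54° − 0°) = I₀ cos²(54°) = 0.3455 I₀.
I₂ = I₁ cos²(76° − 54°) = 0.3455 I₀ · cos²(22°) = 0.297 I₀.
I₃ = I₂ cos²(110° − 76°) = 0.297 I₀ · cos²(34°) = 0.2041 I₀.
After rotation:
I₁ = I₀ cos²(54° − 0°) = I₀ cos²(54°) = 0.3455 I₀.
I₂ = I₁ cos²(131° − 54°) = 0.3455 I₀ · cos²(77°) = 0.01748 I₀.
I₃ = I₂ cos²(110° − 131°) = 0.01748 I₀ · cos²(21°) = 0.01524 I₀.
Ratio = 0.01524 / 0.2041 = 0.07464.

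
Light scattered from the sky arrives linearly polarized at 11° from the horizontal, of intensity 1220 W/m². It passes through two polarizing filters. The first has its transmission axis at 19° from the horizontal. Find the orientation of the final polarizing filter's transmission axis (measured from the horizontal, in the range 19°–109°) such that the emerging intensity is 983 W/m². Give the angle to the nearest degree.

θ ≈ 44°

I₁ = I₀ cos²(19° − 11°) = I₀ cos²(8°) = 0.9806 I₀.
Target fraction: 983 / 1220 W/m² = 0.8057 of I₀.
Need I₂/I₀ = 0.8057, so cos²(θ − 19°) = 0.8057 / 0.9806 = 0.8217.
θ − 19° = arccos(√0.8217) = 25.0°, giving θ ≈ 19 + 25.0 = 44.0°.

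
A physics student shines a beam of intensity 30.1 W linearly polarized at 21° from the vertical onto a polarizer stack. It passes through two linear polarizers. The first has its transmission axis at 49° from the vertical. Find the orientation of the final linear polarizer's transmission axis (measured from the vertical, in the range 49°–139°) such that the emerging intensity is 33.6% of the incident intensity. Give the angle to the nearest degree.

θ ≈ 98°

I₁ = I₀ cos²(49° − 21°) = I₀ cos²(28°) = 0.7796 I₀.
Need I₂/I₀ = 0.336, so cos²(θ − 49°) = 0.336 / 0.7796 = 0.431.
θ − 49° = arccos(√0.431) = 49.0°, giving θ ≈ 49 + 49.0 = 98.0°.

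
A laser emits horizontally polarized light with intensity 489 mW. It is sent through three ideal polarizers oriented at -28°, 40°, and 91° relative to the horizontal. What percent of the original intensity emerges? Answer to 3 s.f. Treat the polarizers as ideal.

≈ 4.33%

By Malus's law, I₁ = 489 mW · cos²(28°) = 381.2 mW.
I₂ = I₁ · cos²(68°) = 381.2 · 0.1403 = 53.5 mW.
I₃ = I₂ · cos²(51°) = 53.5 · 0.396 = 21.19 mW.
That is 4.333% of the incident intensity.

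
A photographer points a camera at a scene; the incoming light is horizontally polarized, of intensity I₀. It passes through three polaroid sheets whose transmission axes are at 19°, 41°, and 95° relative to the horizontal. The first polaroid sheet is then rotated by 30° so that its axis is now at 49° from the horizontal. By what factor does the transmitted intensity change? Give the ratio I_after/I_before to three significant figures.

I_new/I_old ≈ 0.549

Before rotation:
By Malus's law, I₁ = I₀ cos²(19° − 0°) = I₀ cos²(19°) = 0.894 I₀.
I₂ = I₁ cos²(41° − 19°) = 0.894 I₀ · cos²(22°) = 0.7685 I₀.
I₃ = I₂ cos²(95° − 41°) = 0.7685 I₀ · cos²(54°) = 0.2655 I₀.
After rotation:
I₁ = I₀ cos²(49° − 0°) = I₀ cos²(49°) = 0.4304 I₀.
I₂ = I₁ cos²(41° − 49°) = 0.4304 I₀ · cos²(8°) = 0.4221 I₀.
I₃ = I₂ cos²(95° − 41°) = 0.4221 I₀ · cos²(54°) = 0.1458 I₀.
Ratio = 0.1458 / 0.2655 = 0.5492.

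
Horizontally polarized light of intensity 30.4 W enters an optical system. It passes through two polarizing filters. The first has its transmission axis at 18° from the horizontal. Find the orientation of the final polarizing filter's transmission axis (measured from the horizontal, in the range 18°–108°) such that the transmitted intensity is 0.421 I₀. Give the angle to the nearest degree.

θ ≈ 65°

I₁ = I₀ cos²(18° − 0°) = I₀ cos²(18°) = 0.9045 I₀.
Need I₂/I₀ = 0.421, so cos²(θ − 18°) = 0.421 / 0.9045 = 0.4654.
θ − 18° = arccos(√0.4654) = 47.0°, giving θ ≈ 18 + 47.0 = 65.0°.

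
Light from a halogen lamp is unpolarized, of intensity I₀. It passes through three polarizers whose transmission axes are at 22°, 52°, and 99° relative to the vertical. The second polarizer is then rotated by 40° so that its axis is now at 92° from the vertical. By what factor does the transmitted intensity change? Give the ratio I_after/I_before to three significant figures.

Before rotation:
Unpolarized light through the first polarizer → I₁ = ½ I₀, now polarized at 22°.
I₂ = I₁ cos²(52° − 22°) = 0.5 I₀ · cos²(30°) = 0.375 I₀.
I₃ = I₂ cos²(99° − 52°) = 0.375 I₀ · cos²(47°) = 0.1744 I₀.
After rotation:
Unpolarized light through the first polarizer → I₁ = ½ I₀, now polarized at 22°.
I₂ = I₁ cos²(92° − 22°) = 0.5 I₀ · cos²(70°) = 0.05849 I₀.
I₃ = I₂ cos²(99° − 92°) = 0.05849 I₀ · cos²(7°) = 0.05762 I₀.
Ratio = 0.05762 / 0.1744 = 0.3304.

I_new/I_old ≈ 0.330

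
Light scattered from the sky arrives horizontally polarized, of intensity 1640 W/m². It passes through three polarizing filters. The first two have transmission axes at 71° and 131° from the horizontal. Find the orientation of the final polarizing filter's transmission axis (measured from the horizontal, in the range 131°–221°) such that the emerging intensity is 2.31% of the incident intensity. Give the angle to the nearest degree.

θ ≈ 152°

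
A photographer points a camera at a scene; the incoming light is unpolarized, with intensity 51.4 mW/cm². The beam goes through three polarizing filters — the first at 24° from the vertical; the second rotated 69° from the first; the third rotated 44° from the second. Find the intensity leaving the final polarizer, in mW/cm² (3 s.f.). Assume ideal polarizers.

Unpolarized light through the first polarizer → I₁ = 51.4 mW/cm²/2 = 25.7 mW/cm², polarized at 24°.
I₂ = I₁ · cos²(69°) = 25.7 · 0.1284 = 3.301 mW/cm².
I₃ = I₂ · cos²(44°) = 3.301 · 0.5174 = 1.708 mW/cm².

I ≈ 1.71 mW/cm²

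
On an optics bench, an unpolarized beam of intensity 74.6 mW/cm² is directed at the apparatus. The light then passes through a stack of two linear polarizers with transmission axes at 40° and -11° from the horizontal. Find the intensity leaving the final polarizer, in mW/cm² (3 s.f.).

Unpolarized light through the first polarizer → I₁ = 74.6 mW/cm²/2 = 37.3 mW/cm², polarized at 40°.
I₂ = I₁ · cos²(51°) = 37.3 · 0.396 = 14.77 mW/cm².

I ≈ 14.8 mW/cm²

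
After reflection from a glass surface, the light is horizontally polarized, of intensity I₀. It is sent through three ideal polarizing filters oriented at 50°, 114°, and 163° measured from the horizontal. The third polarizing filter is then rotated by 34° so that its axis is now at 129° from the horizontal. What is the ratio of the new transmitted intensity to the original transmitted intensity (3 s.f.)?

Before rotation:
I₁ = I₀ cos²(50° − 0°) = I₀ cos²(50°) = 0.4132 I₀.
I₂ = I₁ cos²(114° − 50°) = 0.4132 I₀ · cos²(64°) = 0.0794 I₀.
I₃ = I₂ cos²(163° − 114°) = 0.0794 I₀ · cos²(49°) = 0.03417 I₀.
After rotation:
I₁ = I₀ cos²(50° − 0°) = I₀ cos²(50°) = 0.4132 I₀.
I₂ = I₁ cos²(114° − 50°) = 0.4132 I₀ · cos²(64°) = 0.0794 I₀.
I₃ = I₂ cos²(129° − 114°) = 0.0794 I₀ · cos²(15°) = 0.07408 I₀.
Ratio = 0.07408 / 0.03417 = 2.168.

I_new/I_old ≈ 2.17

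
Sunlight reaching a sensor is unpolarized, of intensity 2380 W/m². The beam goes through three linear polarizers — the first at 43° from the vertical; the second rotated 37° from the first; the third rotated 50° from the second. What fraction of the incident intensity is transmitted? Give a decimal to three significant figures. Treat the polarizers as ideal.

Unpolarized light through the first polarizer → I₁ = 2380 W/m²/2 = 1190 W/m², polarized at 43°.
I₂ = I₁ · cos²(37°) = 1190 · 0.6378 = 759 W/m².
I₃ = I₂ · cos²(50°) = 759 · 0.4132 = 313.6 W/m².
Transmitted fraction = 0.1318.

I/I₀ ≈ 0.132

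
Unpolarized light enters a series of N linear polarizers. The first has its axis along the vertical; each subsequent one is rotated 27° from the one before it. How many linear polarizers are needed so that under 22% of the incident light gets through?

First polarizer halves the unpolarized light: factor 1/2.
Each further stage multiplies by cos²(27°) = 0.7939.
After N polarizers: T = 0.5·0.7939^(N−1). Require T < 0.22 ⇒ N−1 > ln(0.22/0.5)/ln(0.7939) = 3.56, so N−1 ≥ 4 and N = 5.
Check: N=5 gives T = 0.1986 < 0.22; N=4 gives T = 0.2502.

N = 5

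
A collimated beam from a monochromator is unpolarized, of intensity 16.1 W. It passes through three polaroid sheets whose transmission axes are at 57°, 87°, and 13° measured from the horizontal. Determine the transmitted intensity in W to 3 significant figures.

Unpolarized light through the first polarizer → I₁ = 16.1 W/2 = 8.05 W, polarized at 57°.
I₂ = I₁ · cos²(30°) = 8.05 · 0.75 = 6.038 W.
I₃ = I₂ · cos²(74°) = 6.038 · 0.07598 = 0.4587 W.

I ≈ 0.459 W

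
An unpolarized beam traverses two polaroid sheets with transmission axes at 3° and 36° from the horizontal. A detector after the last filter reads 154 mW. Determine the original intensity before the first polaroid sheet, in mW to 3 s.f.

I₀ ≈ 438 mW

Unpolarized light through the first polarizer → I₁ = ½ I₀, now polarized at 3°.
I₂ = I₁ cos²(36° − 3°) = 0.5 I₀ · cos²(33°) = 0.3517 I₀.
So 154 mW = 0.3517 I₀, giving I₀ = 154/0.3517 = 437.9 mW.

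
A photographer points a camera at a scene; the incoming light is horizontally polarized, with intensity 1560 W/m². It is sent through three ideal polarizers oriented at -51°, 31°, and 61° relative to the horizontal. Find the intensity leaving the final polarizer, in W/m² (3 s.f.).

I ≈ 8.98 W/m²

I₁ = 1560 W/m² · cos²(51°) = 617.8 W/m².
I₂ = I₁ · cos²(82°) = 617.8 · 0.01937 = 11.97 W/m².
I₃ = I₂ · cos²(30°) = 11.97 · 0.75 = 8.975 W/m².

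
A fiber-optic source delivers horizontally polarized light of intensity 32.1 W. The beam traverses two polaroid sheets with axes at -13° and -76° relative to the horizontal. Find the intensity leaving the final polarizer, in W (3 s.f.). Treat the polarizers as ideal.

I ≈ 6.28 W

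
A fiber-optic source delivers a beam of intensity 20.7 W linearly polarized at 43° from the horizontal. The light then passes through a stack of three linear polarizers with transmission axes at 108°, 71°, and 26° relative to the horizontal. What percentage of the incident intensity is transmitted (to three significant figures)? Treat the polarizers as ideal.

I₁ = 20.7 W · cos²(65°) = 3.697 W.
I₂ = I₁ · cos²(37°) = 3.697 · 0.6378 = 2.358 W.
I₃ = I₂ · cos²(45°) = 2.358 · 0.5 = 1.179 W.
That is 5.696% of the incident intensity.

≈ 5.70%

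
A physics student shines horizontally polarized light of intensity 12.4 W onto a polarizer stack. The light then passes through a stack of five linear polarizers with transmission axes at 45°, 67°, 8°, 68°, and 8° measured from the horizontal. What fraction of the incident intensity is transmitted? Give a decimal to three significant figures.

By Malus's law, I₁ = 12.4 W · cos²(45°) = 6.2 W.
I₂ = I₁ · cos²(22°) = 6.2 · 0.8597 = 5.33 W.
I₃ = I₂ · cos²(59°) = 5.33 · 0.2653 = 1.414 W.
I₄ = I₃ · cos²(60°) = 1.414 · 0.25 = 0.3535 W.
I₅ = I₄ · cos²(60°) = 0.3535 · 0.25 = 0.08837 W.
Transmitted fraction = 0.007126.

I/I₀ ≈ 0.00713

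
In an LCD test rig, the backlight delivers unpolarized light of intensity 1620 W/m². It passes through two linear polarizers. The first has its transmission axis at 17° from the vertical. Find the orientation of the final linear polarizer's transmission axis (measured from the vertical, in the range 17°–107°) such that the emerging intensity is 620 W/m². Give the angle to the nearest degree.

Unpolarized light through the first polarizer → I₁ = ½ I₀, now polarized at 17°.
Target fraction: 620 / 1620 W/m² = 0.3827 of I₀.
Need I₂/I₀ = 0.3827, so cos²(θ − 17°) = 0.3827 / 0.5 = 0.7654.
θ − 17° = arccos(√0.7654) = 29.0°, giving θ ≈ 17 + 29.0 = 46.0°.

θ ≈ 46°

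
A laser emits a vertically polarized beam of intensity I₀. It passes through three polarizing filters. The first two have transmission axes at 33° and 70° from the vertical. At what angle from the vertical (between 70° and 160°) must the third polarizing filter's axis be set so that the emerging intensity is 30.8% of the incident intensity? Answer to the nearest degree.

I₁ = I₀ cos²(33° − 0°) = I₀ cos²(33°) = 0.7034 I₀.
I₂ = I₁ cos²(70° − 33°) = 0.7034 I₀ · cos²(37°) = 0.4486 I₀.
Need I₃/I₀ = 0.308, so cos²(θ − 70°) = 0.308 / 0.4486 = 0.6865.
θ − 70° = arccos(√0.6865) = 34.0°, giving θ ≈ 70 + 34.0 = 104.0°.

θ ≈ 104°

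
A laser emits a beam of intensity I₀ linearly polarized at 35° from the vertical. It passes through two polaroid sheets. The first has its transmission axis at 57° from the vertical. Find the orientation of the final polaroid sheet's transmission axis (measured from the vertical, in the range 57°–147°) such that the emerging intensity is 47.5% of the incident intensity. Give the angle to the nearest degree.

θ ≈ 99°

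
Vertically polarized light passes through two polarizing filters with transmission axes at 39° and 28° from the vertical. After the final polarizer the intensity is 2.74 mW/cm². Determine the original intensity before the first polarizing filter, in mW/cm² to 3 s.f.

I₀ ≈ 4.71 mW/cm²

By Malus's law, I₁ = I₀ cos²(39° − 0°) = I₀ cos²(39°) = 0.604 I₀.
I₂ = I₁ cos²(28° − 39°) = 0.604 I₀ · cos²(11°) = 0.582 I₀.
So 2.74 mW/cm² = 0.582 I₀, giving I₀ = 2.74/0.582 = 4.708 mW/cm².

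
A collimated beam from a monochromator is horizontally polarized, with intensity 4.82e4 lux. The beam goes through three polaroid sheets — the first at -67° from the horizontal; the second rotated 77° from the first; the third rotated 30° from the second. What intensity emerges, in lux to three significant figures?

I ≈ 279 lux

I₁ = 4.82e4 lux · cos²(67°) = 7359 lux.
I₂ = I₁ · cos²(77°) = 7359 · 0.0506 = 372.4 lux.
I₃ = I₂ · cos²(30°) = 372.4 · 0.75 = 279.3 lux.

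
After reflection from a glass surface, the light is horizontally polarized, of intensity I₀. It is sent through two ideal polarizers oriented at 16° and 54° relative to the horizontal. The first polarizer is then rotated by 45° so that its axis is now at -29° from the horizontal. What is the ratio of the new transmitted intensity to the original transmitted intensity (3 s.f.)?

Before rotation:
I₁ = I₀ cos²(16° − 0°) = I₀ cos²(16°) = 0.924 I₀.
I₂ = I₁ cos²(54° − 16°) = 0.924 I₀ · cos²(38°) = 0.5738 I₀.
After rotation:
I₁ = I₀ cos²(-29° − 0°) = I₀ cos²(29°) = 0.765 I₀.
I₂ = I₁ cos²(54° + 29°) = 0.765 I₀ · cos²(83°) = 0.01136 I₀.
Ratio = 0.01136 / 0.5738 = 0.0198.

I_new/I_old ≈ 0.0198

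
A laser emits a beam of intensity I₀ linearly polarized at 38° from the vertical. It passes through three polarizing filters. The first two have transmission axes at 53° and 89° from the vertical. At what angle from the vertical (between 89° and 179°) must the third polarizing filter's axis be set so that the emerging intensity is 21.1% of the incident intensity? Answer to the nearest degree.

θ ≈ 143°

By Malus's law, I₁ = I₀ cos²(53° − 38°) = I₀ cos²(15°) = 0.933 I₀.
I₂ = I₁ cos²(89° − 53°) = 0.933 I₀ · cos²(36°) = 0.6107 I₀.
Need I₃/I₀ = 0.211, so cos²(θ − 89°) = 0.211 / 0.6107 = 0.3455.
θ − 89° = arccos(√0.3455) = 54.0°, giving θ ≈ 89 + 54.0 = 143.0°.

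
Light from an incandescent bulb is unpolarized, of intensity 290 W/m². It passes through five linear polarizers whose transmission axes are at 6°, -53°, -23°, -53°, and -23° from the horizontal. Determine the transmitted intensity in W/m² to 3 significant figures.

I ≈ 16.2 W/m²

Unpolarized light through the first polarizer → I₁ = 290 W/m²/2 = 145 W/m², polarized at 6°.
I₂ = I₁ · cos²(59°) = 145 · 0.2653 = 38.46 W/m².
I₃ = I₂ · cos²(30°) = 38.46 · 0.75 = 28.85 W/m².
I₄ = I₃ · cos²(30°) = 28.85 · 0.75 = 21.64 W/m².
I₅ = I₄ · cos²(30°) = 21.64 · 0.75 = 16.23 W/m².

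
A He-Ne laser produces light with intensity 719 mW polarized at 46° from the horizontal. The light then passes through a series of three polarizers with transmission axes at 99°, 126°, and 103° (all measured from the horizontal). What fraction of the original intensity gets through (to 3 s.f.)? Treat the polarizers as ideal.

I/I₀ ≈ 0.244

I₁ = 719 mW · cos²(53°) = 260.4 mW.
I₂ = I₁ · cos²(27°) = 260.4 · 0.7939 = 206.7 mW.
I₃ = I₂ · cos²(23°) = 206.7 · 0.8473 = 175.2 mW.
Transmitted fraction = 0.2436.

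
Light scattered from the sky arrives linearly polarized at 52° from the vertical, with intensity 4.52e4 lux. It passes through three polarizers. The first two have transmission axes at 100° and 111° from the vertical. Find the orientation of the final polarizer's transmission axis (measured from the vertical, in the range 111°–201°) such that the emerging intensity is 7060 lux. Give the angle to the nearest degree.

θ ≈ 164°

I₁ = I₀ cos²(100° − 52°) = I₀ cos²(48°) = 0.4477 I₀.
I₂ = I₁ cos²(111° − 100°) = 0.4477 I₀ · cos²(11°) = 0.4314 I₀.
Target fraction: 7060 / 4.52e4 lux = 0.1562 of I₀.
Need I₃/I₀ = 0.1562, so cos²(θ − 111°) = 0.1562 / 0.4314 = 0.362.
θ − 111° = arccos(√0.362) = 53.0°, giving θ ≈ 111 + 53.0 = 164.0°.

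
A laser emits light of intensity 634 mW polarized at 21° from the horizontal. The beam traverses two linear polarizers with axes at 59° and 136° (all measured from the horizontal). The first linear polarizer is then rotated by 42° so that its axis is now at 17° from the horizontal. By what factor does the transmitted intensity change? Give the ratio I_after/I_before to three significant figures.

I_new/I_old ≈ 7.44

Before rotation:
I₁ = I₀ cos²(59° − 21°) = I₀ cos²(38°) = 0.621 I₀.
I₂ = I₁ cos²(136° − 59°) = 0.621 I₀ · cos²(77°) = 0.03142 I₀.
After rotation:
I₁ = I₀ cos²(17° − 21°) = I₀ cos²(4°) = 0.9951 I₀.
Angle between axes 1 and 2: 61°. I₂ = 0.9951 I₀ · cos²(61°) = 0.2339 I₀.
Ratio = 0.2339 / 0.03142 = 7.444.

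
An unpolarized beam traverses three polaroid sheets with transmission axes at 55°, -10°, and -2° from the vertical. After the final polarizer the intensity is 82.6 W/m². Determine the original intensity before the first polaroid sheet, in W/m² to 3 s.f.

Unpolarized light through the first polarizer → I₁ = ½ I₀, now polarized at 55°.
I₂ = I₁ cos²(-10° − 55°) = 0.5 I₀ · cos²(65°) = 0.0893 I₀.
I₃ = I₂ cos²(-2° + 10°) = 0.0893 I₀ · cos²(8°) = 0.08757 I₀.
So 82.6 W/m² = 0.08757 I₀, giving I₀ = 82.6/0.08757 = 943.2 W/m².

I₀ ≈ 943 W/m²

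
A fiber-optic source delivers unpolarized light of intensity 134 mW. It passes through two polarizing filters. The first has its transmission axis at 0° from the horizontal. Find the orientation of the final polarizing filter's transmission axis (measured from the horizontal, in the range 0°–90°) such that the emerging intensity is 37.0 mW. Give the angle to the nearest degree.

Unpolarized light through the first polarizer → I₁ = ½ I₀, now polarized at 0°.
Target fraction: 37.0 / 134 mW = 0.2761 of I₀.
Need I₂/I₀ = 0.2761, so cos²(θ − 0°) = 0.2761 / 0.5 = 0.5522.
θ − 0° = arccos(√0.5522) = 42.0°, giving θ ≈ 0 + 42.0 = 42.0°.

θ ≈ 42°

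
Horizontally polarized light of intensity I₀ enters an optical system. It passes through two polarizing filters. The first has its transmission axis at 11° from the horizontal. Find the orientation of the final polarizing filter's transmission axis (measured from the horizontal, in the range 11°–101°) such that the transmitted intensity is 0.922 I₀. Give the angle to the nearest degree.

I₁ = I₀ cos²(11° − 0°) = I₀ cos²(11°) = 0.9636 I₀.
Need I₂/I₀ = 0.922, so cos²(θ − 11°) = 0.922 / 0.9636 = 0.9568.
θ − 11° = arccos(√0.9568) = 12.0°, giving θ ≈ 11 + 12.0 = 23.0°.

θ ≈ 23°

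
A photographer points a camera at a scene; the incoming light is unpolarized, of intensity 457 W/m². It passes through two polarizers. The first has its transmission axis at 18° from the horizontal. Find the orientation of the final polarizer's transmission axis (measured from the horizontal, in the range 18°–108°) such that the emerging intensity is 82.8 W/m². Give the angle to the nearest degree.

θ ≈ 71°

Unpolarized light through the first polarizer → I₁ = ½ I₀, now polarized at 18°.
Target fraction: 82.8 / 457 W/m² = 0.1812 of I₀.
Need I₂/I₀ = 0.1812, so cos²(θ − 18°) = 0.1812 / 0.5 = 0.3624.
θ − 18° = arccos(√0.3624) = 53.0°, giving θ ≈ 18 + 53.0 = 71.0°.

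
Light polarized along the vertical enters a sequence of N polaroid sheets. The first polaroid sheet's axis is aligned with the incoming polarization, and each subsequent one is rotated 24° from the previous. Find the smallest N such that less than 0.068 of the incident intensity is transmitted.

First polarizer is aligned with the polarization: full transmission.
Each further stage multiplies by cos²(24°) = 0.8346.
After N polarizers: T = 0.8346^(N−1). Require T < 0.068 ⇒ N−1 > ln(0.068)/ln(0.8346) = 14.86, so N−1 ≥ 15 and N = 16.
Check: N=16 gives T = 0.06636 < 0.068; N=15 gives T = 0.07951.

N = 16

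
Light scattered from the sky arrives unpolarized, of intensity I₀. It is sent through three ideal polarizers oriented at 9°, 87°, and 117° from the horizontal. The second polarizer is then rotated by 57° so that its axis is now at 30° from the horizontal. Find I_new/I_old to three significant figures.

I_new/I_old ≈ 0.0736

Before rotation:
Unpolarized light through the first polarizer → I₁ = ½ I₀, now polarized at 9°.
I₂ = I₁ cos²(87° − 9°) = 0.5 I₀ · cos²(78°) = 0.02161 I₀.
I₃ = I₂ cos²(117° − 87°) = 0.02161 I₀ · cos²(30°) = 0.01621 I₀.
After rotation:
Unpolarized light through the first polarizer → I₁ = ½ I₀, now polarized at 9°.
I₂ = I₁ cos²(30° − 9°) = 0.5 I₀ · cos²(21°) = 0.4358 I₀.
I₃ = I₂ cos²(117° − 30°) = 0.4358 I₀ · cos²(87°) = 0.001194 I₀.
Ratio = 0.001194 / 0.01621 = 0.07364.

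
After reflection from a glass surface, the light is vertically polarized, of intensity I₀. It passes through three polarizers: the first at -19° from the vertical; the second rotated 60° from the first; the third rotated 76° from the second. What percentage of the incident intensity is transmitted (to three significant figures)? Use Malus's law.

≈ 1.31%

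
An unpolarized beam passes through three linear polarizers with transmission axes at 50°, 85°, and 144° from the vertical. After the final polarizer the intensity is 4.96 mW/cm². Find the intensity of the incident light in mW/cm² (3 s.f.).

Unpolarized light through the first polarizer → I₁ = ½ I₀, now polarized at 50°.
I₂ = I₁ cos²(85° − 50°) = 0.5 I₀ · cos²(35°) = 0.3355 I₀.
I₃ = I₂ cos²(144° − 85°) = 0.3355 I₀ · cos²(59°) = 0.089 I₀.
So 4.96 mW/cm² = 0.089 I₀, giving I₀ = 4.96/0.089 = 55.73 mW/cm².

I₀ ≈ 55.7 mW/cm²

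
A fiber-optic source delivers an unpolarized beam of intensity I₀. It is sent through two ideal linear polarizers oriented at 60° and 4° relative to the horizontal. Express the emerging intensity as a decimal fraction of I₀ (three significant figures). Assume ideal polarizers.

≈ 0.156 I₀

Unpolarized light through the first polarizer → I₁ = ½ I₀, now polarized at 60°.
I₂ = I₁ cos²(4° − 60°) = 0.5 I₀ · cos²(56°) = 0.1563 I₀.
Transmitted fraction = 0.1563.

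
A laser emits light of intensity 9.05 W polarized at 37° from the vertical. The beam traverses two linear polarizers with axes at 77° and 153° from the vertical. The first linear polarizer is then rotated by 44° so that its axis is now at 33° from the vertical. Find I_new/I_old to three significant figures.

I_new/I_old ≈ 7.24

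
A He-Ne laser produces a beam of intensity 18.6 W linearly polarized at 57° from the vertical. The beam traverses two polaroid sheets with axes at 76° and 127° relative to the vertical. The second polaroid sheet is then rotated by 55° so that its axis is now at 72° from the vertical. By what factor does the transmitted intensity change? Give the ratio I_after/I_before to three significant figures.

I_new/I_old ≈ 2.51

Before rotation:
I₁ = I₀ cos²(76° − 57°) = I₀ cos²(19°) = 0.894 I₀.
I₂ = I₁ cos²(127° − 76°) = 0.894 I₀ · cos²(51°) = 0.3541 I₀.
After rotation:
I₁ = I₀ cos²(76° − 57°) = I₀ cos²(19°) = 0.894 I₀.
I₂ = I₁ cos²(72° − 76°) = 0.894 I₀ · cos²(4°) = 0.8897 I₀.
Ratio = 0.8897 / 0.3541 = 2.513.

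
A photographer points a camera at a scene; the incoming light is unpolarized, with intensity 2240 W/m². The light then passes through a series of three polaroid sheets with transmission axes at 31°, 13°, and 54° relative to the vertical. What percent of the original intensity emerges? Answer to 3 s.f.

≈ 25.8%

Unpolarized light through the first polarizer → I₁ = 2240 W/m²/2 = 1120 W/m², polarized at 31°.
I₂ = I₁ · cos²(18°) = 1120 · 0.9045 = 1013 W/m².
I₃ = I₂ · cos²(41°) = 1013 · 0.5696 = 577 W/m².
That is 25.76% of the incident intensity.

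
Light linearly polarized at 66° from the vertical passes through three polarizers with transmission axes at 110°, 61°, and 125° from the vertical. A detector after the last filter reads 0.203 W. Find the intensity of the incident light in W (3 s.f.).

I₁ = I₀ cos²(110° − 66°) = I₀ cos²(44°) = 0.5174 I₀.
I₂ = I₁ cos²(61° − 110°) = 0.5174 I₀ · cos²(49°) = 0.2227 I₀.
I₃ = I₂ cos²(125° − 61°) = 0.2227 I₀ · cos²(64°) = 0.0428 I₀.
So 0.203 W = 0.0428 I₀, giving I₀ = 0.203/0.0428 = 4.743 W.

I₀ ≈ 4.74 W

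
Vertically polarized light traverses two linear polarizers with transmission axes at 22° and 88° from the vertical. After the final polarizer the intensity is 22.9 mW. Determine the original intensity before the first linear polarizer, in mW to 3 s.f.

By Malus's law, I₁ = I₀ cos²(22° − 0°) = I₀ cos²(22°) = 0.8597 I₀.
I₂ = I₁ cos²(88° − 22°) = 0.8597 I₀ · cos²(66°) = 0.1422 I₀.
So 22.9 mW = 0.1422 I₀, giving I₀ = 22.9/0.1422 = 161 mW.

I₀ ≈ 161 mW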